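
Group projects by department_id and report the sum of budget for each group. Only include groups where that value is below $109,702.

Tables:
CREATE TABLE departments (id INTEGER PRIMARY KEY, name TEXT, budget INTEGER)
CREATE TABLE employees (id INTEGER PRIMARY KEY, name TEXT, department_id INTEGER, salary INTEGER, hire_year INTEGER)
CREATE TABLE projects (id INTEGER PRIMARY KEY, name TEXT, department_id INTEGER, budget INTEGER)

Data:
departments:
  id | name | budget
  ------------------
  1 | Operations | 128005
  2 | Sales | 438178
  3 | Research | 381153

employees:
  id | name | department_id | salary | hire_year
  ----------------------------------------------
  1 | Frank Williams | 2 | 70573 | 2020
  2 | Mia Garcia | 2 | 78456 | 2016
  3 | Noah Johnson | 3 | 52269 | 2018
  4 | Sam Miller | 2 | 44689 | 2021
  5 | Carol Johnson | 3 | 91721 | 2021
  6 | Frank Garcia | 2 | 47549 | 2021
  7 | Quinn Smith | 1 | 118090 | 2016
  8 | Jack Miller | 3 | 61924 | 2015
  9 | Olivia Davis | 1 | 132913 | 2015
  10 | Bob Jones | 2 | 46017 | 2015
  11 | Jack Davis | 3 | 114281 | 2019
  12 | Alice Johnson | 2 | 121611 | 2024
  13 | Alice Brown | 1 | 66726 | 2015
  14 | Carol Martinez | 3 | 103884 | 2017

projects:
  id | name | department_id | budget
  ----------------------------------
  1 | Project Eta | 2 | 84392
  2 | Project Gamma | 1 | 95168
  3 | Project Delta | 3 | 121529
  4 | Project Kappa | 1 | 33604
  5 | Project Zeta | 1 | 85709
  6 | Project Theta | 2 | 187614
SELECT department_id, SUM(budget) AS sum_budget FROM projects GROUP BY department_id HAVING SUM(budget) < 109702

Execution result:
(no rows)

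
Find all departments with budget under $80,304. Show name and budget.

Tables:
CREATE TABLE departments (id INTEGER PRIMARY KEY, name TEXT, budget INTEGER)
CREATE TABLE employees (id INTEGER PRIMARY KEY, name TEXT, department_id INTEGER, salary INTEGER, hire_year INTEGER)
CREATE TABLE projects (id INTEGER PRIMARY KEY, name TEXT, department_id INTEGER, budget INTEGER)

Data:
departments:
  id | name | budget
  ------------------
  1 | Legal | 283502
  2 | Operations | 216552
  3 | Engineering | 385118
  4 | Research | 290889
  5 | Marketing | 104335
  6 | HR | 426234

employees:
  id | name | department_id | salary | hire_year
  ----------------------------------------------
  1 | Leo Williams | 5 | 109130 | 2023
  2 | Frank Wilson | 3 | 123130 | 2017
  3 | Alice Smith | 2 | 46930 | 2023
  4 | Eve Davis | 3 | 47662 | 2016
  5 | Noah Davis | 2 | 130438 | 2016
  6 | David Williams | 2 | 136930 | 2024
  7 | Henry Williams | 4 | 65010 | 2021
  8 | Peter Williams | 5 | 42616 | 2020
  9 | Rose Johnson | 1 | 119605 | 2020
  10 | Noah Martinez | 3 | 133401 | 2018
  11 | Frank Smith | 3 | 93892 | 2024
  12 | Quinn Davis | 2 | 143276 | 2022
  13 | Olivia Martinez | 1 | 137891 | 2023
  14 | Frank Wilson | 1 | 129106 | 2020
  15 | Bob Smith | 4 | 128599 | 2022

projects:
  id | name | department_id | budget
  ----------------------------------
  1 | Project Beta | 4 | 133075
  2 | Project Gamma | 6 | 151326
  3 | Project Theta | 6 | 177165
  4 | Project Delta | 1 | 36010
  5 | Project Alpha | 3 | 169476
SELECT name, budget FROM departments WHERE budget < 80304

Execution result:
(no rows)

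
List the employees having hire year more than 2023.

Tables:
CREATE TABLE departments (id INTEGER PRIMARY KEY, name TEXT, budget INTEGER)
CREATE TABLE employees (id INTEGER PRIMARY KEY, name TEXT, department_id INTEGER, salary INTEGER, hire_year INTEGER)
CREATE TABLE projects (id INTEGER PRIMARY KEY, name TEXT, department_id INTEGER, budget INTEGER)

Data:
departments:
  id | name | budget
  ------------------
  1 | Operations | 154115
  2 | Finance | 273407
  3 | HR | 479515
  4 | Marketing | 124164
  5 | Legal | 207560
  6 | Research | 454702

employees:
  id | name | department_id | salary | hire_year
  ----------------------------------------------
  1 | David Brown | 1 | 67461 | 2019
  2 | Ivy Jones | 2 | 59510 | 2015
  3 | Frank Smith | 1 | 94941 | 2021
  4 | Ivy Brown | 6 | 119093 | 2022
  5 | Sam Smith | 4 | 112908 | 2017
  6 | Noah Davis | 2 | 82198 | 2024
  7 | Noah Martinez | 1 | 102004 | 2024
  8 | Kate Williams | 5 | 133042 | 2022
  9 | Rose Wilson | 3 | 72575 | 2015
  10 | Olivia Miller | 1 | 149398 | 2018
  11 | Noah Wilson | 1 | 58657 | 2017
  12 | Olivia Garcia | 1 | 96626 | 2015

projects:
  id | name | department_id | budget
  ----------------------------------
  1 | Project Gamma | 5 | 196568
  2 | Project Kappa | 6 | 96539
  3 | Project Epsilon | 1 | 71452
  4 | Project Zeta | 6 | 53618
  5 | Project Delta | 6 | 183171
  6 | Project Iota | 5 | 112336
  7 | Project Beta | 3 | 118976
SELECT name, hire_year FROM employees WHERE hire_year > 2023

Execution result:
name | hire_year
Noah Davis | 2024
Noah Martinez | 2024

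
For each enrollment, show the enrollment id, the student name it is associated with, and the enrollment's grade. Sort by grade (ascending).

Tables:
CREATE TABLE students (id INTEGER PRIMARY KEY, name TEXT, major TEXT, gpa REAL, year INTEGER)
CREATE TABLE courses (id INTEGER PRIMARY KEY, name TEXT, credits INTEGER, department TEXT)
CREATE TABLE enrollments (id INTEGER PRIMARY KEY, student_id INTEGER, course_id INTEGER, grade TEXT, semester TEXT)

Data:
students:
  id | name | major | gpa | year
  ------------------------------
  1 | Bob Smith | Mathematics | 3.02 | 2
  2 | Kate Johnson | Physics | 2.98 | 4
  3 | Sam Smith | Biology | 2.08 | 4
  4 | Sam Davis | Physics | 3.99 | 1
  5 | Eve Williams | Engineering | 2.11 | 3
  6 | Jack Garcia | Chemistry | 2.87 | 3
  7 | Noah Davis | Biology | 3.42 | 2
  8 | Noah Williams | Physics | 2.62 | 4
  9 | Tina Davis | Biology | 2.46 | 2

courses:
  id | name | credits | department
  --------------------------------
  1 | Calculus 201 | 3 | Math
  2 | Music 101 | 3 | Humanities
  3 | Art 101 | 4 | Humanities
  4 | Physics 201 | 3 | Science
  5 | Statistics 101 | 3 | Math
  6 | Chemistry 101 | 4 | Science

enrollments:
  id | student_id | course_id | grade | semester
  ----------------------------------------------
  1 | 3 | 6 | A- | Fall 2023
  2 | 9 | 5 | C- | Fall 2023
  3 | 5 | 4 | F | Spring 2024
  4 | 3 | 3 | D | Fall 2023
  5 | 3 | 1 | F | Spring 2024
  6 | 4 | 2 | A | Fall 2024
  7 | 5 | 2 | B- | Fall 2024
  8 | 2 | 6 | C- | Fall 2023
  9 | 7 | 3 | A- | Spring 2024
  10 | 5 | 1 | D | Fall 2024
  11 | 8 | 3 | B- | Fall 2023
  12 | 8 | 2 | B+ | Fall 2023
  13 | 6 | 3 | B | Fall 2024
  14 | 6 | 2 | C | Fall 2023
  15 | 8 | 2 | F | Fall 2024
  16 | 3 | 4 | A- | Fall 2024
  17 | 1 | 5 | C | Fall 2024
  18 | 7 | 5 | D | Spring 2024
SELECT c.id, p.name AS student, c.grade FROM enrollments c JOIN students p ON c.student_id = p.id ORDER BY c.grade ASC

Execution result:
id | student | grade
6 | Sam Davis | A
1 | Sam Smith | A-
9 | Noah Davis | A-
16 | Sam Smith | A-
13 | Jack Garcia | B
12 | Noah Williams | B+
7 | Eve Williams | B-
11 | Noah Williams | B-
14 | Jack Garcia | C
17 | Bob Smith | C
2 | Tina Davis | C-
8 | Kate Johnson | C-
4 | Sam Smith | D
10 | Eve Williams | D
18 | Noah Davis | D
3 | Eve Williams | F
5 | Sam Smith | F
15 | Noah Williams | F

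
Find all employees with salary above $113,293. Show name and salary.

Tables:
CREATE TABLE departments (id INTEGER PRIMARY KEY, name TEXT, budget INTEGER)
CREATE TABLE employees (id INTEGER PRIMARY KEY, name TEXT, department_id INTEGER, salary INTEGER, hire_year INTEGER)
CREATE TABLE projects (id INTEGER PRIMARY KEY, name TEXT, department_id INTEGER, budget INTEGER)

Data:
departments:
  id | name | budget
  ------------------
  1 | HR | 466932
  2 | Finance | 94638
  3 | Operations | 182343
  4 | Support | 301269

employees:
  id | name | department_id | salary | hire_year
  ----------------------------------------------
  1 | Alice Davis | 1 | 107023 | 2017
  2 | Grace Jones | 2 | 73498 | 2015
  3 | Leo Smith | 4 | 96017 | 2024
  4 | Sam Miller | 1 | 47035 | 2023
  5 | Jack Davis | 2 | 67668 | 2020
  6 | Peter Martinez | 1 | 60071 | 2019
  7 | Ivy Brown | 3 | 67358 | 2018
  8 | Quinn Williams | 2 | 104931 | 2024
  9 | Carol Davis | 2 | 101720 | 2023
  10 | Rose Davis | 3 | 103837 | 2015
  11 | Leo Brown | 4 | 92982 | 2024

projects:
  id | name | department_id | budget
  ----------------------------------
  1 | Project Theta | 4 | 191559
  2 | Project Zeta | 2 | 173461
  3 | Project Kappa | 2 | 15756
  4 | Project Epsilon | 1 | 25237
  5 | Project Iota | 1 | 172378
SELECT name, salary FROM employees WHERE salary > 113293

Execution result:
(no rows)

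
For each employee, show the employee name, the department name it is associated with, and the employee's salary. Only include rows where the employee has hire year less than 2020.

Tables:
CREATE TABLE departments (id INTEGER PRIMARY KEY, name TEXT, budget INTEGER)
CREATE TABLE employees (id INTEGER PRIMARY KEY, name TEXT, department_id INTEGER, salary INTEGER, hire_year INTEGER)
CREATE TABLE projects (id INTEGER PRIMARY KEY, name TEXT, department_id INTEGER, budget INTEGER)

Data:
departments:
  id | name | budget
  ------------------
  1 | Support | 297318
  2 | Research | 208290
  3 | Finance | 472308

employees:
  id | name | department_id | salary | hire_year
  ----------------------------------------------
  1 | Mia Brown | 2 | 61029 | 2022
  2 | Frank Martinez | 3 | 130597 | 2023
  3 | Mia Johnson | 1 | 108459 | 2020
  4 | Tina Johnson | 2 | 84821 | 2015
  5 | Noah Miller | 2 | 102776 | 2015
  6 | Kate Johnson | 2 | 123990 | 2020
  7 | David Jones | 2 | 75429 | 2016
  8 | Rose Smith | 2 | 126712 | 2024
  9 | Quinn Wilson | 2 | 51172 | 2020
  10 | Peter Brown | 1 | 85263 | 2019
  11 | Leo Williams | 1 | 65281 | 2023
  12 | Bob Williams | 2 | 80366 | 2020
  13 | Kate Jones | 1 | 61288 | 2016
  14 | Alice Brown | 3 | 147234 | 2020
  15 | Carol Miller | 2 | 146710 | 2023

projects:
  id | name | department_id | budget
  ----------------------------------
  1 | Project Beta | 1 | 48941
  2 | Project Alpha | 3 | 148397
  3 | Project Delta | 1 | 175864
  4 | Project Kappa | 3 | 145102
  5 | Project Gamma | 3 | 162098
SELECT c.name, p.name AS department, c.salary FROM employees c JOIN departments p ON c.department_id = p.id WHERE c.hire_year < 2020

Execution result:
name | department | salary
Tina Johnson | Research | 84821
Noah Miller | Research | 102776
David Jones | Research | 75429
Peter Brown | Support | 85263
Kate Jones | Support | 61288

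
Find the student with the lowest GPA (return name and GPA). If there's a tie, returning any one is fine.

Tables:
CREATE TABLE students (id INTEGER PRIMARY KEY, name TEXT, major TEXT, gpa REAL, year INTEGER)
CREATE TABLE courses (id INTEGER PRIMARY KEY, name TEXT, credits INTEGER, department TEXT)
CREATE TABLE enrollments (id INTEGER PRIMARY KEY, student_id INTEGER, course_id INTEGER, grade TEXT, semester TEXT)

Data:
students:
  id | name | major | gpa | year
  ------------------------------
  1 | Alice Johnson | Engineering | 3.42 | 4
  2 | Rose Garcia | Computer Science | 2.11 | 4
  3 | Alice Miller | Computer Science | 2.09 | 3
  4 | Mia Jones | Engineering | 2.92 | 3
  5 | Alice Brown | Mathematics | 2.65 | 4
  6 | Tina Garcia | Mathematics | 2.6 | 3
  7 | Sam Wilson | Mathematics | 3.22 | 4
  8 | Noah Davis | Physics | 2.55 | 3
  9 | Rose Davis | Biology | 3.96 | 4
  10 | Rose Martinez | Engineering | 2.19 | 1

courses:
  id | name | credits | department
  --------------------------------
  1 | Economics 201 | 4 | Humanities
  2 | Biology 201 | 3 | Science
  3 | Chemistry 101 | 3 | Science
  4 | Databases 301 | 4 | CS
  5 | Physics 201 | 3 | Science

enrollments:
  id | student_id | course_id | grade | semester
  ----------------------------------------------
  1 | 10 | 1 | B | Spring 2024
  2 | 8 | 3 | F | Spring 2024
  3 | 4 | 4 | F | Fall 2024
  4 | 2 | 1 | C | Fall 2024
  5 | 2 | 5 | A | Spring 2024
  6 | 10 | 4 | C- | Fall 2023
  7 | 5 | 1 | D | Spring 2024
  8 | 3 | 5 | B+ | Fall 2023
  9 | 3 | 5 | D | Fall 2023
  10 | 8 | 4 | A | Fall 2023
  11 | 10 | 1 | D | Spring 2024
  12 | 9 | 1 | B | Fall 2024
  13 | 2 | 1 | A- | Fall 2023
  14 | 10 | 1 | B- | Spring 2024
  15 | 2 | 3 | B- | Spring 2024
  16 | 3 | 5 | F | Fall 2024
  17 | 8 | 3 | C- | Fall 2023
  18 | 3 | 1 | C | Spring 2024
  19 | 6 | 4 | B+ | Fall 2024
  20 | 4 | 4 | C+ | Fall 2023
SELECT name, gpa FROM students ORDER BY gpa ASC LIMIT 1

Execution result:
name | gpa
Alice Miller | 2.09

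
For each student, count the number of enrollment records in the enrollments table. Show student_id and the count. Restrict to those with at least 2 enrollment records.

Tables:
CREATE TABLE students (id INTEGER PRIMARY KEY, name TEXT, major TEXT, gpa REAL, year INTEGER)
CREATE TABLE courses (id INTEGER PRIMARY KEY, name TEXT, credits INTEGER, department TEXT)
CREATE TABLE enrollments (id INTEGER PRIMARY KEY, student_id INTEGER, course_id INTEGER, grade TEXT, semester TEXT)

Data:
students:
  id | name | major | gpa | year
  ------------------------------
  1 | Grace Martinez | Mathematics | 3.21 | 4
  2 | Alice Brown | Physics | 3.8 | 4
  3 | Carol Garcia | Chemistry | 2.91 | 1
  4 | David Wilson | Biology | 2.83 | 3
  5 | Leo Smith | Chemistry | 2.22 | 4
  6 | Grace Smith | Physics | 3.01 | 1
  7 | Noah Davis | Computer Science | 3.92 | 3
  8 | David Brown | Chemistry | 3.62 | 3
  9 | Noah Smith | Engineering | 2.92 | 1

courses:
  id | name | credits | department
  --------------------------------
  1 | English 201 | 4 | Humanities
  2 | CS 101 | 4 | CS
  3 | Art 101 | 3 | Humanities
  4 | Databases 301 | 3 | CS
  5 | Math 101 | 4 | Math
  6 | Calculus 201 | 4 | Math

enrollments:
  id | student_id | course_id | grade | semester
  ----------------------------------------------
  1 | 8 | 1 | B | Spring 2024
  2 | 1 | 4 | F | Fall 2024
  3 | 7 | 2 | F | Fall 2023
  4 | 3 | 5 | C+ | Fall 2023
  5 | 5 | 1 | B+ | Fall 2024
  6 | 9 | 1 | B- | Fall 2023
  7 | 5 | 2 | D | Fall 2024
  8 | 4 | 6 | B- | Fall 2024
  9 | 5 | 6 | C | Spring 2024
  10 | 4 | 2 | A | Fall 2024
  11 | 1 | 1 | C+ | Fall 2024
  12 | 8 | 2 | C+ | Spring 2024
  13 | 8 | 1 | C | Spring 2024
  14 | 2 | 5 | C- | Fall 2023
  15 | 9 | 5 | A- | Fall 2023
SELECT student_id, COUNT(*) AS enrollment_count FROM enrollments GROUP BY student_id HAVING COUNT(*) >= 2

Execution result:
student_id | enrollment_count
1 | 2
4 | 2
5 | 3
8 | 3
9 | 2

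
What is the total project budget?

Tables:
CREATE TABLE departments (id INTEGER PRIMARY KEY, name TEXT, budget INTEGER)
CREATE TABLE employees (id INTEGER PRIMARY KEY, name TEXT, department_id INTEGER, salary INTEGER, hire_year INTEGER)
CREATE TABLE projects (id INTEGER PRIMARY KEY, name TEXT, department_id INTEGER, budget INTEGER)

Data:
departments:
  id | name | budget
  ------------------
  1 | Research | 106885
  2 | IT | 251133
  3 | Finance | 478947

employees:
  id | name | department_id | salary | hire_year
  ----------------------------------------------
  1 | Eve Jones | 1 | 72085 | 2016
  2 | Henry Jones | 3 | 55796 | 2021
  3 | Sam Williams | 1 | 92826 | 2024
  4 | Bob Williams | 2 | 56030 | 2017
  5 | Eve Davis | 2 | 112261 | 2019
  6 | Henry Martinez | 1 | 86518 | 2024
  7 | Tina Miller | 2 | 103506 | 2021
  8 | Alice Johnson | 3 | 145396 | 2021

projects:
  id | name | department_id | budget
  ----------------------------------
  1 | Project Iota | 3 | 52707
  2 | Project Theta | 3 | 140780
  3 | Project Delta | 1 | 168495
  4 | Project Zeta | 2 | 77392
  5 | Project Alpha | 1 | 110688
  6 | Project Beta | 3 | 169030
SELECT SUM(budget) FROM projects

Execution result:
719092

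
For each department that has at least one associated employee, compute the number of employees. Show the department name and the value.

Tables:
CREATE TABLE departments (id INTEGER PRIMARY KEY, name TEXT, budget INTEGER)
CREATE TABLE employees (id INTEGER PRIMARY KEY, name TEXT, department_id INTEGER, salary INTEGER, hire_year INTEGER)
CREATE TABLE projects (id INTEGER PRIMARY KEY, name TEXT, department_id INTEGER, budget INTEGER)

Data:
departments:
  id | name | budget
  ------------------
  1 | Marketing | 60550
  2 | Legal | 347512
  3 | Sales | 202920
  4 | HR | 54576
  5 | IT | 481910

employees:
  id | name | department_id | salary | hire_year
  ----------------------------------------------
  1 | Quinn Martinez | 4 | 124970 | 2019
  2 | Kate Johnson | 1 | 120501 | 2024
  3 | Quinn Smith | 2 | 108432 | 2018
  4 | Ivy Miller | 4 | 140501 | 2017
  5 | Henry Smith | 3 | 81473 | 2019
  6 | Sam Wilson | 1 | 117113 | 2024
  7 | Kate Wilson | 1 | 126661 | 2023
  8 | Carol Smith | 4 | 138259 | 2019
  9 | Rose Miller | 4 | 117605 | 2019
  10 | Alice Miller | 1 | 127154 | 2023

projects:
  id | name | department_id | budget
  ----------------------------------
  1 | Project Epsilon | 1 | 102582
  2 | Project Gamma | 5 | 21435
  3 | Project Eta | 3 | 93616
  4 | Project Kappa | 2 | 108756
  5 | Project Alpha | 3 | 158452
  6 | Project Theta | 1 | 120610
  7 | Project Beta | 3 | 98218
SELECT p.name, COUNT(*) AS n FROM employees c JOIN departments p ON c.department_id = p.id GROUP BY p.id, p.name

Execution result:
name | n
Marketing | 4
Legal | 1
Sales | 1
HR | 4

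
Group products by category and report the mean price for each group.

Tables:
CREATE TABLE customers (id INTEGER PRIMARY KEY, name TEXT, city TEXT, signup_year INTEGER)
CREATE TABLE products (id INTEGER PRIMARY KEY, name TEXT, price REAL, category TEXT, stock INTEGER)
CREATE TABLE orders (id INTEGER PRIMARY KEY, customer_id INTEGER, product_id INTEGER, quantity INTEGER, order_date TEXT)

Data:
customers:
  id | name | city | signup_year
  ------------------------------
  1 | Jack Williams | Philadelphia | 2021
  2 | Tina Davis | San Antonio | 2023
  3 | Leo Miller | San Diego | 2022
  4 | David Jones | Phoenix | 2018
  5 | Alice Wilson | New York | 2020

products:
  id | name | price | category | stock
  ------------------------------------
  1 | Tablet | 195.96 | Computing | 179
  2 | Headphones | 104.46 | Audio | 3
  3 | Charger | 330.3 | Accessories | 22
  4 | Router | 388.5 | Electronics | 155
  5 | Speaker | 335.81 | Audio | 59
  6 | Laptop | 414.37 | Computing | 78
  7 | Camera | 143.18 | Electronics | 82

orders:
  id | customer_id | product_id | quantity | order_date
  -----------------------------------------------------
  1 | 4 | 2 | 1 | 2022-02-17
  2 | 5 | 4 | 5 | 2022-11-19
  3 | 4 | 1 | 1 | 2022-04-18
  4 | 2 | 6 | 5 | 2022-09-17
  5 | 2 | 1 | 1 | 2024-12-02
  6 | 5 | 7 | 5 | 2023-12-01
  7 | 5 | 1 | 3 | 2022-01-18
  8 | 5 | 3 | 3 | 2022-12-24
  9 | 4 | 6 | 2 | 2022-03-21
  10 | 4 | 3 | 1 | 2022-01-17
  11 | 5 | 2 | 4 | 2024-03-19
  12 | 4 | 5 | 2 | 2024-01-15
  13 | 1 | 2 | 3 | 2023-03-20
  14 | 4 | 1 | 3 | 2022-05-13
SELECT category, AVG(price) AS avg_price FROM products GROUP BY category

Execution result:
category | avg_price
Accessories | 330.30
Audio | 220.14
Computing | 305.17
Electronics | 265.84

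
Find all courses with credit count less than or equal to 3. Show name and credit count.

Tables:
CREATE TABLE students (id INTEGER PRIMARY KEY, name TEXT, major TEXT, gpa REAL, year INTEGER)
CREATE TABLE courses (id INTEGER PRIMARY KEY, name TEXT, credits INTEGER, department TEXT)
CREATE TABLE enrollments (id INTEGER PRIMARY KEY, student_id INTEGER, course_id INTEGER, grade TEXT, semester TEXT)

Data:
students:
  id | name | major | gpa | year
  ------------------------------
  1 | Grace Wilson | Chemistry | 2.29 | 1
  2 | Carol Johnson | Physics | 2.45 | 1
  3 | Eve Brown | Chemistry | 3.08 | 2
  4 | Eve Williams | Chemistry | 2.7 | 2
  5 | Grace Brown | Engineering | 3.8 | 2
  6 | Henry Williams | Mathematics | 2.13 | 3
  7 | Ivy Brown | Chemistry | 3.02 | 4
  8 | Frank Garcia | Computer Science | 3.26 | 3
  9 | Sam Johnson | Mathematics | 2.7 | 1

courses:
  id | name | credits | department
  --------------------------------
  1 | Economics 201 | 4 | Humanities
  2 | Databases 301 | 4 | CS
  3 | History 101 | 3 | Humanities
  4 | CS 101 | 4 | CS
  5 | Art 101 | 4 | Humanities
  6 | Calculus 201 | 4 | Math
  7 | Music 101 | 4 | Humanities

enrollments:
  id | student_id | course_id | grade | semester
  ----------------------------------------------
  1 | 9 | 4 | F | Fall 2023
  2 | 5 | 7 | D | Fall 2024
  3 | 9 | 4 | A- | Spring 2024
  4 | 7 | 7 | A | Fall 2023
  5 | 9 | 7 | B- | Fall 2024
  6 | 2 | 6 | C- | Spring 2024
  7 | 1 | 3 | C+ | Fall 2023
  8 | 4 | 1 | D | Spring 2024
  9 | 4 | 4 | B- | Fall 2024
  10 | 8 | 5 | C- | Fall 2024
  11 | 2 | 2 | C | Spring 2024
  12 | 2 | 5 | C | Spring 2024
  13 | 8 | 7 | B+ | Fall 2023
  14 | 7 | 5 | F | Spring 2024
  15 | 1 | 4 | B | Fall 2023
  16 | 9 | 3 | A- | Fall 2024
SELECT name, credits FROM courses WHERE credits <= 3

Execution result:
name | credits
History 101 | 3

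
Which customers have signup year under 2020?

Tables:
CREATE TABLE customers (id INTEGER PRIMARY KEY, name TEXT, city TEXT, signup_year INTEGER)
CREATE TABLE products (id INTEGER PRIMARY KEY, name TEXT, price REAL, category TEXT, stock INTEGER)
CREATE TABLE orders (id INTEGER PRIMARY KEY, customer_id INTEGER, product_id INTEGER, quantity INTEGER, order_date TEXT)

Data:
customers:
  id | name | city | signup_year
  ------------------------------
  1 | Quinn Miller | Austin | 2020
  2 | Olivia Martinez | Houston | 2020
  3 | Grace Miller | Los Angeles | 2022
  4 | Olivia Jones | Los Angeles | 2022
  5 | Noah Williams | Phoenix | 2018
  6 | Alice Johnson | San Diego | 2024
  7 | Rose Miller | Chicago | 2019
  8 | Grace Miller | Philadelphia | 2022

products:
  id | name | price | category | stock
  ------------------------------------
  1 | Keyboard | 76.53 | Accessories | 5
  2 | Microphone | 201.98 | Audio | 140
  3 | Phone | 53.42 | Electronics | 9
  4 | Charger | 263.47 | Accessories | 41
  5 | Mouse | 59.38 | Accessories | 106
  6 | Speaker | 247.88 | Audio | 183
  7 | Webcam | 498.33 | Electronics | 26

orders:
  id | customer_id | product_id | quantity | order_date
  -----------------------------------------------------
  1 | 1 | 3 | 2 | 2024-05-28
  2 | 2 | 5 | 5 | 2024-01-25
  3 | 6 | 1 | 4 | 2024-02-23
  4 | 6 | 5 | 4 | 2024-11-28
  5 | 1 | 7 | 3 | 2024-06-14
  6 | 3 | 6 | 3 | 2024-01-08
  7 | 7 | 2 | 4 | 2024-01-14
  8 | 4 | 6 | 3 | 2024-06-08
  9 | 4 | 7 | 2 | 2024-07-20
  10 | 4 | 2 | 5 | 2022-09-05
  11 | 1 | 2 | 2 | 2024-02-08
SELECT name, signup_year FROM customers WHERE signup_year < 2020

Execution result:
name | signup_year
Noah Williams | 2018
Rose Miller | 2019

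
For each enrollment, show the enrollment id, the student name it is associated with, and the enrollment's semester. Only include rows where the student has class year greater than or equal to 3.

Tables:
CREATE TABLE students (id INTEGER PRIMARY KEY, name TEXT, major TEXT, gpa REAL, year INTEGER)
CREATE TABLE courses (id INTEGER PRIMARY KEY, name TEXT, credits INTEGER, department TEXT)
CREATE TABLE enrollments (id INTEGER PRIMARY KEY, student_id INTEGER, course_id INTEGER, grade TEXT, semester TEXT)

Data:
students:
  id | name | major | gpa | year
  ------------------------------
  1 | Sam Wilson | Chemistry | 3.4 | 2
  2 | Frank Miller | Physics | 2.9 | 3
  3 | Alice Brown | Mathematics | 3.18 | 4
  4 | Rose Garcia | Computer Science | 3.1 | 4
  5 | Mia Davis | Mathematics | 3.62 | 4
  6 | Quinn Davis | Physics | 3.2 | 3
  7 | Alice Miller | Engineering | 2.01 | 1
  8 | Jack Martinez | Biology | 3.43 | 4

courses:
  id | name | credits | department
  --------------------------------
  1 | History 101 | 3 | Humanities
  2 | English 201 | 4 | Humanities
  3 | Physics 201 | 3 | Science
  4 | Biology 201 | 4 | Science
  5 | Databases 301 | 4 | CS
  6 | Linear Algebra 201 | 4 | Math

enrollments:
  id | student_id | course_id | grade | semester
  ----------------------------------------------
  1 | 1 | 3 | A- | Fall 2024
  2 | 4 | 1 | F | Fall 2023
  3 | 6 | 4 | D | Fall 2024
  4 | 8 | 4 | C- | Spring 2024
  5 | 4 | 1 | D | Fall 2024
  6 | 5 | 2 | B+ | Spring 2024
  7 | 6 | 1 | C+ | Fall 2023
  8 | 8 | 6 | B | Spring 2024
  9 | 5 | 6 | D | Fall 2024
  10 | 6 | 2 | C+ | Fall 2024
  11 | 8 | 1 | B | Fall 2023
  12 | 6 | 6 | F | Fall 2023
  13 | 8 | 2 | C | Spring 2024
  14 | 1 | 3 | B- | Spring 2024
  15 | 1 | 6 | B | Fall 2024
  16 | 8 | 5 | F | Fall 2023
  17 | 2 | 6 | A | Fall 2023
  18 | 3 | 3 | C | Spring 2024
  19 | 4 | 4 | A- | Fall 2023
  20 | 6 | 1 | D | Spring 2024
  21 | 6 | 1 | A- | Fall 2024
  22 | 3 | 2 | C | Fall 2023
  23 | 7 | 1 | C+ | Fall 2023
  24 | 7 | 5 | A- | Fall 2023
SELECT c.id, p.name AS student, c.semester FROM enrollments c JOIN students p ON c.student_id = p.id WHERE p.year >= 3

Execution result:
id | student | semester
2 | Rose Garcia | Fall 2023
3 | Quinn Davis | Fall 2024
4 | Jack Martinez | Spring 2024
5 | Rose Garcia | Fall 2024
6 | Mia Davis | Spring 2024
7 | Quinn Davis | Fall 2023
8 | Jack Martinez | Spring 2024
9 | Mia Davis | Fall 2024
10 | Quinn Davis | Fall 2024
11 | Jack Martinez | Fall 2023
12 | Quinn Davis | Fall 2023
13 | Jack Martinez | Spring 2024
16 | Jack Martinez | Fall 2023
17 | Frank Miller | Fall 2023
18 | Alice Brown | Spring 2024
19 | Rose Garcia | Fall 2023
20 | Quinn Davis | Spring 2024
21 | Quinn Davis | Fall 2024
22 | Alice Brown | Fall 2023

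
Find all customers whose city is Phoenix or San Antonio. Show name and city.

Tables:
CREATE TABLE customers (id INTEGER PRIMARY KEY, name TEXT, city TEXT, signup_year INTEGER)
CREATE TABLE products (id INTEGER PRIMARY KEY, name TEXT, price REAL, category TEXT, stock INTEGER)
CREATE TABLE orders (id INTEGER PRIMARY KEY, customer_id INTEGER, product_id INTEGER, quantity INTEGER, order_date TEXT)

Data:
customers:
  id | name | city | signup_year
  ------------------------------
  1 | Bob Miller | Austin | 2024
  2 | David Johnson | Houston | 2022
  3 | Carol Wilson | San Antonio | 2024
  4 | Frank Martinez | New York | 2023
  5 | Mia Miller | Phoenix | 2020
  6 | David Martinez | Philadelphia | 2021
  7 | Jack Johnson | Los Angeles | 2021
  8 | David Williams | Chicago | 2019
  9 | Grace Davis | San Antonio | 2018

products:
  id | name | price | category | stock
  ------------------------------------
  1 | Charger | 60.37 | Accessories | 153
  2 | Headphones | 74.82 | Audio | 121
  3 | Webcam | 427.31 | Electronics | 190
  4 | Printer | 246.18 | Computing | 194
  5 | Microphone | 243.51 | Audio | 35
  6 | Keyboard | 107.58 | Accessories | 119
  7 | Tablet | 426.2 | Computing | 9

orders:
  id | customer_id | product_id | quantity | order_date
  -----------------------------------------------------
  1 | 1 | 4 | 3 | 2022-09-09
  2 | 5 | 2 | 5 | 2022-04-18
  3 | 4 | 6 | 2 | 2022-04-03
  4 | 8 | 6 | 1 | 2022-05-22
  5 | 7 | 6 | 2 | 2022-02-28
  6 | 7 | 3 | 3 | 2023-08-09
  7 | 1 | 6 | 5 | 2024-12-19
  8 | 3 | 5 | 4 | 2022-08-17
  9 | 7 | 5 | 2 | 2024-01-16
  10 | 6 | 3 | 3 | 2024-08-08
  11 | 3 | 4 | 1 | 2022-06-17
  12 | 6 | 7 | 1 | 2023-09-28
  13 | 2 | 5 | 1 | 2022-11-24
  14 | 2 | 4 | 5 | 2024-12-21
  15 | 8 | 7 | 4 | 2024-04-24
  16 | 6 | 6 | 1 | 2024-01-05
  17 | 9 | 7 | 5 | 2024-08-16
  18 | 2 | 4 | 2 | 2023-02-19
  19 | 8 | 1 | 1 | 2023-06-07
SELECT name, city FROM customers WHERE city IN ('Phoenix', 'San Antonio')

Execution result:
name | city
Carol Wilson | San Antonio
Mia Miller | Phoenix
Grace Davis | San Antonio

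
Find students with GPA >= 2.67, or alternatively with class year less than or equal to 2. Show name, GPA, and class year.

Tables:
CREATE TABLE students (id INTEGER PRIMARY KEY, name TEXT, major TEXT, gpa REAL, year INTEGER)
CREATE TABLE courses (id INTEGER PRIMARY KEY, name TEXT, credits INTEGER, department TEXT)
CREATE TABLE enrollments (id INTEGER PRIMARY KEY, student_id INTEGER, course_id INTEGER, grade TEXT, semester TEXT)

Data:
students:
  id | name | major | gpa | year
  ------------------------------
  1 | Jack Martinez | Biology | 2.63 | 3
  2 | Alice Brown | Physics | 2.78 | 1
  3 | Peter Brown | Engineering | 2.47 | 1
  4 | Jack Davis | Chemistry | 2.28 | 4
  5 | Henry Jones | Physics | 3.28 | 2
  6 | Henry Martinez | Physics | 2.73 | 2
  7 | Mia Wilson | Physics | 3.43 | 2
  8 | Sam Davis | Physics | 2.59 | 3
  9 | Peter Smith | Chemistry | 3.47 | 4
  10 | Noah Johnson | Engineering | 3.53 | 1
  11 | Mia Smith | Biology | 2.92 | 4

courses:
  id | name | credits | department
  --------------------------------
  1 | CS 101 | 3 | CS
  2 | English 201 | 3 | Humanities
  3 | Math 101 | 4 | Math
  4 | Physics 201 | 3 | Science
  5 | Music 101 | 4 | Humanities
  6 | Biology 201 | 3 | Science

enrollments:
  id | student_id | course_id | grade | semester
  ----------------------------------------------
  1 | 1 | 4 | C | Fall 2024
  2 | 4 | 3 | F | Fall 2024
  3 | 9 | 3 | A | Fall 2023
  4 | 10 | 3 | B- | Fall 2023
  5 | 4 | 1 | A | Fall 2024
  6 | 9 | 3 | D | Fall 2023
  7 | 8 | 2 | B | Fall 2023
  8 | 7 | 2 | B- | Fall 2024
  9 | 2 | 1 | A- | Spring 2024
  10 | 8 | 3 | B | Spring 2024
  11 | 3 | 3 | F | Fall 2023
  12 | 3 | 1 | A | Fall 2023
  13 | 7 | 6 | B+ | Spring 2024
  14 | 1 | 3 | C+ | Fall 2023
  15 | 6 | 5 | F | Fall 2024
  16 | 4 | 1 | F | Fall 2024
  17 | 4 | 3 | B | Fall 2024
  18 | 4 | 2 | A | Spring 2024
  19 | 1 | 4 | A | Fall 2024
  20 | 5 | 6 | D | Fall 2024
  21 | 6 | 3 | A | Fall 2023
SELECT name, gpa, year FROM students WHERE gpa >= 2.67 OR year <= 2

Execution result:
name | gpa | year
Alice Brown | 2.78 | 1
Peter Brown | 2.47 | 1
Henry Jones | 3.28 | 2
Henry Martinez | 2.73 | 2
Mia Wilson | 3.43 | 2
Peter Smith | 3.47 | 4
Noah Johnson | 3.53 | 1
Mia Smith | 2.92 | 4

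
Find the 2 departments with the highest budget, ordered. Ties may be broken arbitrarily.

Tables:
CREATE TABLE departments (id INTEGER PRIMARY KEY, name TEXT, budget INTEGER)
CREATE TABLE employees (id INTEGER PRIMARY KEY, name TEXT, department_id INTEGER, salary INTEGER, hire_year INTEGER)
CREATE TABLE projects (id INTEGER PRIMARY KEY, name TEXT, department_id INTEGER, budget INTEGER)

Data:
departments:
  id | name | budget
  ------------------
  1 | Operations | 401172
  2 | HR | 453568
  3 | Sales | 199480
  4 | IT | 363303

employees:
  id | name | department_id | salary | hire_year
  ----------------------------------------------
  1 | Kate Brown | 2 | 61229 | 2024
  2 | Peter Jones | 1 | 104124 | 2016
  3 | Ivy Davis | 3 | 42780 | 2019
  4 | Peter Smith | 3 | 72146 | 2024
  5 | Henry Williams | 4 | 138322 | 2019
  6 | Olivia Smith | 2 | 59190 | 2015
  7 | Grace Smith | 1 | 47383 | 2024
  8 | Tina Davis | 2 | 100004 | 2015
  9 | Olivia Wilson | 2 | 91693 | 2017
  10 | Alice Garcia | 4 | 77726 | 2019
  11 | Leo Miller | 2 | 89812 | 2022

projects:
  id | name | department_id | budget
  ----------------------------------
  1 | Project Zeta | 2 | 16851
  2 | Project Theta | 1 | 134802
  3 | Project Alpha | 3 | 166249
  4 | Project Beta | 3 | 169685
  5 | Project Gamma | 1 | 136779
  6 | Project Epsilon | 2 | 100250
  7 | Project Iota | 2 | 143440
SELECT name, budget FROM departments ORDER BY budget DESC LIMIT 2

Execution result:
name | budget
HR | 453568
Operations | 401172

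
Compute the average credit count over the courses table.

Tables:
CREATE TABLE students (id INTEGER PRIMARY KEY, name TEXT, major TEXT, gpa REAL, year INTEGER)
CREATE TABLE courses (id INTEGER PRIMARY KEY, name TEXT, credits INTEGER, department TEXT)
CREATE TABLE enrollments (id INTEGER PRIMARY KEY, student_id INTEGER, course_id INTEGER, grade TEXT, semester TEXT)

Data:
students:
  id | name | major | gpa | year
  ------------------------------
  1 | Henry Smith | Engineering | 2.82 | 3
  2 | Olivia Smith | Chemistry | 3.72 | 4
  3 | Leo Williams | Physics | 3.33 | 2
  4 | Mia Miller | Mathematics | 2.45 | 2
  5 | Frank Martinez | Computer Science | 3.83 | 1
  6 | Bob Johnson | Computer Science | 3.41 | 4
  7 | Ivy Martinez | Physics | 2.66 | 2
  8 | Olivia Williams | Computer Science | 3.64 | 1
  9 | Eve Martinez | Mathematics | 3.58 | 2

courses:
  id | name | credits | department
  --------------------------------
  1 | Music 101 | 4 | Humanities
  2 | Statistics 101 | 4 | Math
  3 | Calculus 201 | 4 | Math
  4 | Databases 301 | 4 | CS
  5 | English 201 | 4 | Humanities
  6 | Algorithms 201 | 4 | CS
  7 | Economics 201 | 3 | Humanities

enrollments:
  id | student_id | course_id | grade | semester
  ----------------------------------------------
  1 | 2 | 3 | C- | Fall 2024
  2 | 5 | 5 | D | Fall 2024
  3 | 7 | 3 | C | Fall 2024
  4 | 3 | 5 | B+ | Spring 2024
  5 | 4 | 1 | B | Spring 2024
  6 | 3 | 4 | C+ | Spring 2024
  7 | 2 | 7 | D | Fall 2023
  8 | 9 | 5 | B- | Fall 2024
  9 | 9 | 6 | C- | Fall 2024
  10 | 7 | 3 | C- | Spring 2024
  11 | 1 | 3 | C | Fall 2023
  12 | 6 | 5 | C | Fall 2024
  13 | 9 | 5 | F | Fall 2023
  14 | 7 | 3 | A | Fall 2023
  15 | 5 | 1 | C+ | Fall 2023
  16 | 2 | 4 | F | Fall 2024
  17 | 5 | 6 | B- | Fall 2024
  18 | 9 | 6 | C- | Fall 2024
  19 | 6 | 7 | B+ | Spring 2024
SELECT AVG(credits) FROM courses

Execution result:
3.86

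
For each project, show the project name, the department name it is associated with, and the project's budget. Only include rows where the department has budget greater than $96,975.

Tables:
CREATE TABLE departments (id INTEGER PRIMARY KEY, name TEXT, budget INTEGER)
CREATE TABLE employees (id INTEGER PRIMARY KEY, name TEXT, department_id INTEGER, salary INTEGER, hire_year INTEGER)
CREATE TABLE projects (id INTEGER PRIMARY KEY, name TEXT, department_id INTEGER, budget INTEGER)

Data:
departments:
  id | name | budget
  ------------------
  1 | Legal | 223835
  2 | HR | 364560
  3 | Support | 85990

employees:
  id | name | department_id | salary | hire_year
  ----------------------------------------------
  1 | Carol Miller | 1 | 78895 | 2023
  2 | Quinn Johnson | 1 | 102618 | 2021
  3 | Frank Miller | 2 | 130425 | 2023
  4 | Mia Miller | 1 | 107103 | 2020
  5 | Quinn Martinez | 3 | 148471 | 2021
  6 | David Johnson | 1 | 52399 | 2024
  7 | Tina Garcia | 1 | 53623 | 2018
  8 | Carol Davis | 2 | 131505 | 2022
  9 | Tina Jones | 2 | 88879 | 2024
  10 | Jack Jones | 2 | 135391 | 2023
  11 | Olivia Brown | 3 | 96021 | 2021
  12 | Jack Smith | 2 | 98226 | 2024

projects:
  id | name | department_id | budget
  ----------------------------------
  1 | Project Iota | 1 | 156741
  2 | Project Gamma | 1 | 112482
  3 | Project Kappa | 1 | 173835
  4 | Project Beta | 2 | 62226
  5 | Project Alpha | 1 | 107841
SELECT c.name, p.name AS department, c.budget FROM projects c JOIN departments p ON c.department_id = p.id WHERE p.budget > 96975

Execution result:
name | department | budget
Project Iota | Legal | 156741
Project Gamma | Legal | 112482
Project Kappa | Legal | 173835
Project Beta | HR | 62226
Project Alpha | Legal | 107841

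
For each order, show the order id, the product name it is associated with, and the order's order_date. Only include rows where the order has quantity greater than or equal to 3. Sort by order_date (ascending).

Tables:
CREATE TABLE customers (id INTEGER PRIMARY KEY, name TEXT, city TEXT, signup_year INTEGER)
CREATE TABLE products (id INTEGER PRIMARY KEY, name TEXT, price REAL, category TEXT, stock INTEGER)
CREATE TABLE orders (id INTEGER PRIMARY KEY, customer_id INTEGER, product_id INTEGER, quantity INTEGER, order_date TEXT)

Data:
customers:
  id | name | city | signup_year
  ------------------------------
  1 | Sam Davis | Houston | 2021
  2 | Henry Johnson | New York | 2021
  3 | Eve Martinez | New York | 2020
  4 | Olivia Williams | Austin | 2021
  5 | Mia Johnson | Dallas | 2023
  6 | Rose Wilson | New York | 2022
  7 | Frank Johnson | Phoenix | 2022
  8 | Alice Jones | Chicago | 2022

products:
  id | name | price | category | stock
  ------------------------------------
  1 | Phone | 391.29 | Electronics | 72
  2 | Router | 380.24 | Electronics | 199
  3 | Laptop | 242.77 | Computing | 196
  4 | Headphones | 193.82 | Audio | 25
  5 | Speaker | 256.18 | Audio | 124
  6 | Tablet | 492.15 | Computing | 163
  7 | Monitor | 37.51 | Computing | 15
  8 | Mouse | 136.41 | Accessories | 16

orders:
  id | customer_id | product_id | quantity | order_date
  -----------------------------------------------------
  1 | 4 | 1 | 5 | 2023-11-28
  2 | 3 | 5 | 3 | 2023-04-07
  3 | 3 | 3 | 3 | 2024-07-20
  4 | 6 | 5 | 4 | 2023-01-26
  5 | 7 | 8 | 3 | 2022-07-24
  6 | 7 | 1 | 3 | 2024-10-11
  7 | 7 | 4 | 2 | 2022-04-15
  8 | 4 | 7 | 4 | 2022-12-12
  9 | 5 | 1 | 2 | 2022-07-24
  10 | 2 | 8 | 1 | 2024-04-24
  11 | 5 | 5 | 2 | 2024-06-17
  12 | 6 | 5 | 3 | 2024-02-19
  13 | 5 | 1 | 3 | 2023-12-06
SELECT c.id, p.name AS product, c.order_date FROM orders c JOIN products p ON c.product_id = p.id WHERE c.quantity >= 3 ORDER BY c.order_date ASC

Execution result:
id | product | order_date
5 | Mouse | 2022-07-24
8 | Monitor | 2022-12-12
4 | Speaker | 2023-01-26
2 | Speaker | 2023-04-07
1 | Phone | 2023-11-28
13 | Phone | 2023-12-06
12 | Speaker | 2024-02-19
3 | Laptop | 2024-07-20
6 | Phone | 2024-10-11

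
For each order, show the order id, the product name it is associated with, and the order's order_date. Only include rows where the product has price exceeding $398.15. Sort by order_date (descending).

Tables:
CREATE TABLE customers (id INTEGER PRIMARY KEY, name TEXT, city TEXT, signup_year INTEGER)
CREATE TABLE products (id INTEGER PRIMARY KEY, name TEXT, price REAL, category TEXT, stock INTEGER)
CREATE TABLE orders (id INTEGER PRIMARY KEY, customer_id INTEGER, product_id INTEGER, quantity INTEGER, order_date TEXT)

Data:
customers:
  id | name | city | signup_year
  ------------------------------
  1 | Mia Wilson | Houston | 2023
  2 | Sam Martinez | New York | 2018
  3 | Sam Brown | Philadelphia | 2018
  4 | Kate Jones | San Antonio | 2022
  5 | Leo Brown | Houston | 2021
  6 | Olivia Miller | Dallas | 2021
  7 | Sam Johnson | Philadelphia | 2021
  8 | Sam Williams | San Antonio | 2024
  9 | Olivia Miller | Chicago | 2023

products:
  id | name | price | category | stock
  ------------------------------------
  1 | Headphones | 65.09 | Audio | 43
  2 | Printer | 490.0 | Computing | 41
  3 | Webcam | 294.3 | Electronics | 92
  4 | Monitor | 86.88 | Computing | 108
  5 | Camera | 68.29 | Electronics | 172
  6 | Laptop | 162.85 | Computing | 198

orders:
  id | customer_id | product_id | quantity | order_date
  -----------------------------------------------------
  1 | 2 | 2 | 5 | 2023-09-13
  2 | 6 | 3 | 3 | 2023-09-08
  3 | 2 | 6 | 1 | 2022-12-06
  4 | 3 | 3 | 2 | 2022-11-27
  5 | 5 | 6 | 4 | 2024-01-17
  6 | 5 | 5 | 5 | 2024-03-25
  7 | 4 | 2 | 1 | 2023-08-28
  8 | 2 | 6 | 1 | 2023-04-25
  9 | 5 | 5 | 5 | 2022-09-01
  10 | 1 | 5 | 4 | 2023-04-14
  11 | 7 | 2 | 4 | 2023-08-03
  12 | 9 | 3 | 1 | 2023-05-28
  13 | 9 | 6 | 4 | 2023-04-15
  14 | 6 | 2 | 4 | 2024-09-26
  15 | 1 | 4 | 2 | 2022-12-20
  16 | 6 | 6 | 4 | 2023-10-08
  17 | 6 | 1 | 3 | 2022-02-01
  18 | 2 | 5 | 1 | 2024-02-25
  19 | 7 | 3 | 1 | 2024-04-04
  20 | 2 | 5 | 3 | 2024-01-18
SELECT c.id, p.name AS product, c.order_date FROM orders c JOIN products p ON c.product_id = p.id WHERE p.price > 398.15 ORDER BY c.order_date DESC

Execution result:
id | product | order_date
14 | Printer | 2024-09-26
1 | Printer | 2023-09-13
7 | Printer | 2023-08-28
11 | Printer | 2023-08-03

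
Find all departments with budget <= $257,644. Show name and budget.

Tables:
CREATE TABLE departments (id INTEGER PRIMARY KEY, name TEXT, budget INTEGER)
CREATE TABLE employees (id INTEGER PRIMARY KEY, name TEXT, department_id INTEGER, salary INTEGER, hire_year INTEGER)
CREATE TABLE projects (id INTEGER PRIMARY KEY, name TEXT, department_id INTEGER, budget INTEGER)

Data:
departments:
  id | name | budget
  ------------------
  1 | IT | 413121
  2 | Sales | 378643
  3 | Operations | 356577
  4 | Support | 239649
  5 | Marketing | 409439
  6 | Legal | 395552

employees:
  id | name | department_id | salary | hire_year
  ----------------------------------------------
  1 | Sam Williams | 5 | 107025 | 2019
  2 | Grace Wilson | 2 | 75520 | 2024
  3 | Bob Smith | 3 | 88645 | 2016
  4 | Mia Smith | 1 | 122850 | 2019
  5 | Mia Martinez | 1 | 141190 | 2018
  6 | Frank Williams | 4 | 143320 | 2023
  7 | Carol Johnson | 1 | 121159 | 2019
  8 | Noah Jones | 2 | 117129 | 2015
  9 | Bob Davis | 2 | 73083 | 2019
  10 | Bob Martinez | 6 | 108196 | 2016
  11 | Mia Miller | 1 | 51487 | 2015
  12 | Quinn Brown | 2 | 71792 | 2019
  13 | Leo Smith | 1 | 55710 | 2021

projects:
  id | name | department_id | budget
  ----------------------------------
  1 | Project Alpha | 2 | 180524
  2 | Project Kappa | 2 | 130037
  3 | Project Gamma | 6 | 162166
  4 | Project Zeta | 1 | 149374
SELECT name, budget FROM departments WHERE budget <= 257644

Execution result:
name | budget
Support | 239649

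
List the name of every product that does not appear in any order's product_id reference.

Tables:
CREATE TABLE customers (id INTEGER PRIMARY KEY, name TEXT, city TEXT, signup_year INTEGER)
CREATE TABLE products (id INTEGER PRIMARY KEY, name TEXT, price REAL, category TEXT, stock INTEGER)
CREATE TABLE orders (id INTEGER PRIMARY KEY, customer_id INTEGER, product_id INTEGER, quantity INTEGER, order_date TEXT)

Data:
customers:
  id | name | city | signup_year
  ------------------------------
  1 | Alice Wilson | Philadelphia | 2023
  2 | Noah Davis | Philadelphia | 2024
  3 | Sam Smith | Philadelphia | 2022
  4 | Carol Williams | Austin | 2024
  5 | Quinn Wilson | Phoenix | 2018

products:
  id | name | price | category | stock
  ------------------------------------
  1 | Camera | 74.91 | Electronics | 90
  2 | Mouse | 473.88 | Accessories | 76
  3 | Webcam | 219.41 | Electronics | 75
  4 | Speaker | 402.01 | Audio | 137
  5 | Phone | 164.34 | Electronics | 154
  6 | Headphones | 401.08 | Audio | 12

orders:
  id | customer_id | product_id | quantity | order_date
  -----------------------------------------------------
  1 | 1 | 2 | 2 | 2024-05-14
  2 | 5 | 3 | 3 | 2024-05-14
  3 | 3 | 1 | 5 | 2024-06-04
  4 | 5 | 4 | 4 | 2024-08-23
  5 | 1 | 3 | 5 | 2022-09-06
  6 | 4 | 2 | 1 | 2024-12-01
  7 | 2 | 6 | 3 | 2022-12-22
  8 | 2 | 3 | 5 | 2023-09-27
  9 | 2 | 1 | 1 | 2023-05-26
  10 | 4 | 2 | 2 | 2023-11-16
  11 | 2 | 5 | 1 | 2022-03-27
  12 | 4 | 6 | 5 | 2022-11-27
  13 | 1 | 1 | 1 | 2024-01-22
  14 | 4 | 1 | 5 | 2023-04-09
SELECT p.name FROM products p LEFT JOIN orders c ON c.product_id = p.id WHERE c.id IS NULL

Execution result:
(no rows)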